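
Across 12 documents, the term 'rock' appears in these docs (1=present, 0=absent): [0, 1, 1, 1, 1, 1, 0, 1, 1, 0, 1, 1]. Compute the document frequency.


Checking each document for 'rock':
Doc 1: absent
Doc 2: present
Doc 3: present
Doc 4: present
Doc 5: present
Doc 6: present
Doc 7: absent
Doc 8: present
Doc 9: present
Doc 10: absent
Doc 11: present
Doc 12: present
df = sum of presences = 0 + 1 + 1 + 1 + 1 + 1 + 0 + 1 + 1 + 0 + 1 + 1 = 9

9


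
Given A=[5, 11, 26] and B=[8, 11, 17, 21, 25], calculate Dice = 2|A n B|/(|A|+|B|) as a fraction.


A intersect B = [11]
|A intersect B| = 1
|A| = 3, |B| = 5
Dice = 2*1 / (3+5)
= 2 / 8 = 1/4

1/4


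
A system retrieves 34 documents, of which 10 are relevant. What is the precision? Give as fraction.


Precision = relevant_retrieved / total_retrieved
= 10 / 34
= 10 / (10 + 24)
= 5/17

5/17


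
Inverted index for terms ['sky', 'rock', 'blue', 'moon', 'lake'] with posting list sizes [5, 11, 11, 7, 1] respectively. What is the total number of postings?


Summing posting list sizes:
'sky': 5 postings
'rock': 11 postings
'blue': 11 postings
'moon': 7 postings
'lake': 1 postings
Total = 5 + 11 + 11 + 7 + 1 = 35

35


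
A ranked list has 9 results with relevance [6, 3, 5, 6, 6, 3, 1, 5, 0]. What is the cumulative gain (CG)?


Cumulative Gain = sum of relevance scores
Position 1: rel=6, running sum=6
Position 2: rel=3, running sum=9
Position 3: rel=5, running sum=14
Position 4: rel=6, running sum=20
Position 5: rel=6, running sum=26
Position 6: rel=3, running sum=29
Position 7: rel=1, running sum=30
Position 8: rel=5, running sum=35
Position 9: rel=0, running sum=35
CG = 35

35


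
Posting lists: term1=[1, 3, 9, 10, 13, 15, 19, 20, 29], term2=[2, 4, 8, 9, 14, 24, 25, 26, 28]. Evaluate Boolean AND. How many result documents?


Boolean AND: find intersection of posting lists
term1 docs: [1, 3, 9, 10, 13, 15, 19, 20, 29]
term2 docs: [2, 4, 8, 9, 14, 24, 25, 26, 28]
Intersection: [9]
|intersection| = 1

1


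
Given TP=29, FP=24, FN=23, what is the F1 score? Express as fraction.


F1 = 2 * P * R / (P + R)
P = TP/(TP+FP) = 29/53 = 29/53
R = TP/(TP+FN) = 29/52 = 29/52
2 * P * R = 2 * 29/53 * 29/52 = 841/1378
P + R = 29/53 + 29/52 = 3045/2756
F1 = 841/1378 / 3045/2756 = 58/105

58/105


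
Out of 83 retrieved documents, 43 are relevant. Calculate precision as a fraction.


Precision = relevant_retrieved / total_retrieved
= 43 / 83
= 43 / (43 + 40)
= 43/83

43/83


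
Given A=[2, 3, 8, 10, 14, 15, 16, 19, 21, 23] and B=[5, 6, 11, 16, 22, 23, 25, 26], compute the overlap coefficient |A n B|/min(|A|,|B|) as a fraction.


A intersect B = [16, 23]
|A intersect B| = 2
min(|A|, |B|) = min(10, 8) = 8
Overlap = 2 / 8 = 1/4

1/4


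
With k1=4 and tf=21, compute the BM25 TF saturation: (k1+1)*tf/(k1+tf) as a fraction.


BM25 TF component = (k1+1)*tf / (k1+tf)
k1 = 4, tf = 21
Numerator = (4+1)*21 = 105
Denominator = 4 + 21 = 25
= 105/25 = 21/5

21/5


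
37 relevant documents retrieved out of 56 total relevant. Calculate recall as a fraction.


Recall = retrieved_relevant / total_relevant
= 37 / 56
= 37 / (37 + 19)
= 37/56

37/56


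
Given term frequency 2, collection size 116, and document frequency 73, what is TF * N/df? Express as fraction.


TF * (N/df)
= 2 * (116/73)
= 2 * 116/73
= 232/73

232/73


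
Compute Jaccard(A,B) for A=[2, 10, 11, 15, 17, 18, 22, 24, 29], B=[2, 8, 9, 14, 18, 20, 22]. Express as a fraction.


A intersect B = [2, 18, 22]
|A intersect B| = 3
A union B = [2, 8, 9, 10, 11, 14, 15, 17, 18, 20, 22, 24, 29]
|A union B| = 13
Jaccard = 3/13 = 3/13

3/13


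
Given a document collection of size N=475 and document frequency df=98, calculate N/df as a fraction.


IDF ratio = N / df
= 475 / 98
= 475/98

475/98


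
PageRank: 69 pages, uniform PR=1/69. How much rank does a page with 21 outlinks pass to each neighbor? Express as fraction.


Initial PR = 1/69 = 1/69
Outlinks = 21
Contribution per link = PR / outlinks
= 1/69 / 21
= 1/1449

1/1449


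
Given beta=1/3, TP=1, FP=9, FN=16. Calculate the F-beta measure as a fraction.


P = TP/(TP+FP) = 1/10 = 1/10
R = TP/(TP+FN) = 1/17 = 1/17
beta^2 = 1/3^2 = 1/9
(1 + beta^2) = 10/9
Numerator = (1+beta^2)*P*R = 1/153
Denominator = beta^2*P + R = 1/90 + 1/17 = 107/1530
F_beta = 10/107

10/107


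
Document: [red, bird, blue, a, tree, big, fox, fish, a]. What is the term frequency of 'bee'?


Document has 9 words
Scanning for 'bee':
Term not found in document
Count = 0

0


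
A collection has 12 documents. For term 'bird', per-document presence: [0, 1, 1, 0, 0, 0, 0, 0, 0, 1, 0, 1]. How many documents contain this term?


Checking each document for 'bird':
Doc 1: absent
Doc 2: present
Doc 3: present
Doc 4: absent
Doc 5: absent
Doc 6: absent
Doc 7: absent
Doc 8: absent
Doc 9: absent
Doc 10: present
Doc 11: absent
Doc 12: present
df = sum of presences = 0 + 1 + 1 + 0 + 0 + 0 + 0 + 0 + 0 + 1 + 0 + 1 = 4

4


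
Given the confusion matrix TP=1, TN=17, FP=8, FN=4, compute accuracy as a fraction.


Accuracy = (TP + TN) / (TP + TN + FP + FN)
TP + TN = 1 + 17 = 18
Total = 1 + 17 + 8 + 4 = 30
Accuracy = 18 / 30 = 3/5

3/5


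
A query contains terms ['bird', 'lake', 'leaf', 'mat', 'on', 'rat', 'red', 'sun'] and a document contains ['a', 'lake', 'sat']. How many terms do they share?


Query terms: ['bird', 'lake', 'leaf', 'mat', 'on', 'rat', 'red', 'sun']
Document terms: ['a', 'lake', 'sat']
Common terms: ['lake']
Overlap count = 1

1


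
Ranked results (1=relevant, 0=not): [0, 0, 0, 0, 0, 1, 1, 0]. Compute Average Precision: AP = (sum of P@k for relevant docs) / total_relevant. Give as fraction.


Computing P@k for each relevant position:
Position 1: not relevant
Position 2: not relevant
Position 3: not relevant
Position 4: not relevant
Position 5: not relevant
Position 6: relevant, P@6 = 1/6 = 1/6
Position 7: relevant, P@7 = 2/7 = 2/7
Position 8: not relevant
Sum of P@k = 1/6 + 2/7 = 19/42
AP = 19/42 / 2 = 19/84

19/84


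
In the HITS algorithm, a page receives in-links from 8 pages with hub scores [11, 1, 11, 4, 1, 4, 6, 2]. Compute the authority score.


Authority = sum of hub scores of in-linkers
In-link 1: hub score = 11
In-link 2: hub score = 1
In-link 3: hub score = 11
In-link 4: hub score = 4
In-link 5: hub score = 1
In-link 6: hub score = 4
In-link 7: hub score = 6
In-link 8: hub score = 2
Authority = 11 + 1 + 11 + 4 + 1 + 4 + 6 + 2 = 40

40


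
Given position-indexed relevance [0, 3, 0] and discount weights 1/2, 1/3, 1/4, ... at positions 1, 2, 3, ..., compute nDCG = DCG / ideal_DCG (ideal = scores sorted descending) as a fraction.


Position discount weights w_i = 1/(i+1) for i=1..3:
Weights = [1/2, 1/3, 1/4]
Actual relevance: [0, 3, 0]
DCG = 0/2 + 3/3 + 0/4 = 1
Ideal relevance (sorted desc): [3, 0, 0]
Ideal DCG = 3/2 + 0/3 + 0/4 = 3/2
nDCG = DCG / ideal_DCG = 1 / 3/2 = 2/3

2/3


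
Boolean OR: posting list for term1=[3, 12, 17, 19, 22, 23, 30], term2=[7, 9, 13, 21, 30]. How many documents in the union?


Boolean OR: find union of posting lists
term1 docs: [3, 12, 17, 19, 22, 23, 30]
term2 docs: [7, 9, 13, 21, 30]
Union: [3, 7, 9, 12, 13, 17, 19, 21, 22, 23, 30]
|union| = 11

11


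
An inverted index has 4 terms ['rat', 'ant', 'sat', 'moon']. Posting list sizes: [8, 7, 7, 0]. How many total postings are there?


Summing posting list sizes:
'rat': 8 postings
'ant': 7 postings
'sat': 7 postings
'moon': 0 postings
Total = 8 + 7 + 7 + 0 = 22

22


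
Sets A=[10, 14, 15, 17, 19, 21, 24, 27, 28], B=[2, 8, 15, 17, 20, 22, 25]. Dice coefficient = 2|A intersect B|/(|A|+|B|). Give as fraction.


A intersect B = [15, 17]
|A intersect B| = 2
|A| = 9, |B| = 7
Dice = 2*2 / (9+7)
= 4 / 16 = 1/4

1/4


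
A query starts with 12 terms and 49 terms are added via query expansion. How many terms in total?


Original terms: 12
Expansion terms: 49
Total = 12 + 49 = 61

61


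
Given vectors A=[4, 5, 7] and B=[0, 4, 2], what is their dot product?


Dot product = sum of element-wise products
A[0]*B[0] = 4*0 = 0
A[1]*B[1] = 5*4 = 20
A[2]*B[2] = 7*2 = 14
Sum = 0 + 20 + 14 = 34

34


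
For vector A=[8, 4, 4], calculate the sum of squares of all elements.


|A|^2 = sum of squared components
A[0]^2 = 8^2 = 64
A[1]^2 = 4^2 = 16
A[2]^2 = 4^2 = 16
Sum = 64 + 16 + 16 = 96

96


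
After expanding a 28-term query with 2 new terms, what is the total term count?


Original terms: 28
Expansion terms: 2
Total = 28 + 2 = 30

30


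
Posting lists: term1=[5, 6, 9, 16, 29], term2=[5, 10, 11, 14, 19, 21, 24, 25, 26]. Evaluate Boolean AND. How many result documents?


Boolean AND: find intersection of posting lists
term1 docs: [5, 6, 9, 16, 29]
term2 docs: [5, 10, 11, 14, 19, 21, 24, 25, 26]
Intersection: [5]
|intersection| = 1

1


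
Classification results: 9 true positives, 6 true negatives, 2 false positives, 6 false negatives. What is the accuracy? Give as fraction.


Accuracy = (TP + TN) / (TP + TN + FP + FN)
TP + TN = 9 + 6 = 15
Total = 9 + 6 + 2 + 6 = 23
Accuracy = 15 / 23 = 15/23

15/23


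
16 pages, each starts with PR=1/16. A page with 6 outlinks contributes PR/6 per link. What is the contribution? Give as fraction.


Initial PR = 1/16 = 1/16
Outlinks = 6
Contribution per link = PR / outlinks
= 1/16 / 6
= 1/96

1/96


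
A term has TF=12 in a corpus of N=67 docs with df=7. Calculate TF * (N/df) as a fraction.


TF * (N/df)
= 12 * (67/7)
= 12 * 67/7
= 804/7

804/7


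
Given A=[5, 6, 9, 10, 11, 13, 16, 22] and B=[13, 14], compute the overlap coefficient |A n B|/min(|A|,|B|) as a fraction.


A intersect B = [13]
|A intersect B| = 1
min(|A|, |B|) = min(8, 2) = 2
Overlap = 1 / 2 = 1/2

1/2


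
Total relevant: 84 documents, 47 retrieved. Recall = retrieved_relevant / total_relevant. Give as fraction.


Recall = retrieved_relevant / total_relevant
= 47 / 84
= 47 / (47 + 37)
= 47/84

47/84


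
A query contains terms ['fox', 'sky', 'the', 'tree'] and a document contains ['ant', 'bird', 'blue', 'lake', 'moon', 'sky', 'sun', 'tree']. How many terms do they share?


Query terms: ['fox', 'sky', 'the', 'tree']
Document terms: ['ant', 'bird', 'blue', 'lake', 'moon', 'sky', 'sun', 'tree']
Common terms: ['sky', 'tree']
Overlap count = 2

2


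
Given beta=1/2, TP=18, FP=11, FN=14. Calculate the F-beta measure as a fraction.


P = TP/(TP+FP) = 18/29 = 18/29
R = TP/(TP+FN) = 18/32 = 9/16
beta^2 = 1/2^2 = 1/4
(1 + beta^2) = 5/4
Numerator = (1+beta^2)*P*R = 405/928
Denominator = beta^2*P + R = 9/58 + 9/16 = 333/464
F_beta = 45/74

45/74


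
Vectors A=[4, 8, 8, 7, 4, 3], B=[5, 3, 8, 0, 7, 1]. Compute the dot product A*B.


Dot product = sum of element-wise products
A[0]*B[0] = 4*5 = 20
A[1]*B[1] = 8*3 = 24
A[2]*B[2] = 8*8 = 64
A[3]*B[3] = 7*0 = 0
A[4]*B[4] = 4*7 = 28
A[5]*B[5] = 3*1 = 3
Sum = 20 + 24 + 64 + 0 + 28 + 3 = 139

139


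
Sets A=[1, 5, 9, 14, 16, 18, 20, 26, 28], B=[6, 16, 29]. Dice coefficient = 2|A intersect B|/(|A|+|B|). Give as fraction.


A intersect B = [16]
|A intersect B| = 1
|A| = 9, |B| = 3
Dice = 2*1 / (9+3)
= 2 / 12 = 1/6

1/6


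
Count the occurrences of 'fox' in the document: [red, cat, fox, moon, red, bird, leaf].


Document has 7 words
Scanning for 'fox':
Found at positions: [2]
Count = 1

1


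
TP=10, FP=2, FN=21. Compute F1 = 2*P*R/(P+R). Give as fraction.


F1 = 2 * P * R / (P + R)
P = TP/(TP+FP) = 10/12 = 5/6
R = TP/(TP+FN) = 10/31 = 10/31
2 * P * R = 2 * 5/6 * 10/31 = 50/93
P + R = 5/6 + 10/31 = 215/186
F1 = 50/93 / 215/186 = 20/43

20/43


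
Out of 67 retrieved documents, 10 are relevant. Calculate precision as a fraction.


Precision = relevant_retrieved / total_retrieved
= 10 / 67
= 10 / (10 + 57)
= 10/67

10/67


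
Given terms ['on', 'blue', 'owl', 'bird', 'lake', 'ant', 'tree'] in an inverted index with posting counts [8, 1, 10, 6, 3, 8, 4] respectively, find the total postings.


Summing posting list sizes:
'on': 8 postings
'blue': 1 postings
'owl': 10 postings
'bird': 6 postings
'lake': 3 postings
'ant': 8 postings
'tree': 4 postings
Total = 8 + 1 + 10 + 6 + 3 + 8 + 4 = 40

40


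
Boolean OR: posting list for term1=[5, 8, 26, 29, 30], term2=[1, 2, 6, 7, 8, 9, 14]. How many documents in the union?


Boolean OR: find union of posting lists
term1 docs: [5, 8, 26, 29, 30]
term2 docs: [1, 2, 6, 7, 8, 9, 14]
Union: [1, 2, 5, 6, 7, 8, 9, 14, 26, 29, 30]
|union| = 11

11


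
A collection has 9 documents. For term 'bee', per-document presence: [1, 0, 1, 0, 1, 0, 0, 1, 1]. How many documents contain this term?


Checking each document for 'bee':
Doc 1: present
Doc 2: absent
Doc 3: present
Doc 4: absent
Doc 5: present
Doc 6: absent
Doc 7: absent
Doc 8: present
Doc 9: present
df = sum of presences = 1 + 0 + 1 + 0 + 1 + 0 + 0 + 1 + 1 = 5

5


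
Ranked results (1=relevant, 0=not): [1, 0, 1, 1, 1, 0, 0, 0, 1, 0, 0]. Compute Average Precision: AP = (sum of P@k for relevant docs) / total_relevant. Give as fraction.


Computing P@k for each relevant position:
Position 1: relevant, P@1 = 1/1 = 1
Position 2: not relevant
Position 3: relevant, P@3 = 2/3 = 2/3
Position 4: relevant, P@4 = 3/4 = 3/4
Position 5: relevant, P@5 = 4/5 = 4/5
Position 6: not relevant
Position 7: not relevant
Position 8: not relevant
Position 9: relevant, P@9 = 5/9 = 5/9
Position 10: not relevant
Position 11: not relevant
Sum of P@k = 1 + 2/3 + 3/4 + 4/5 + 5/9 = 679/180
AP = 679/180 / 5 = 679/900

679/900


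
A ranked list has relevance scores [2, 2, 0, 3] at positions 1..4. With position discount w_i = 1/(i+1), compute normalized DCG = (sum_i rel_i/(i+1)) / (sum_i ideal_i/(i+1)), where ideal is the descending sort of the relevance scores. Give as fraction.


Position discount weights w_i = 1/(i+1) for i=1..4:
Weights = [1/2, 1/3, 1/4, 1/5]
Actual relevance: [2, 2, 0, 3]
DCG = 2/2 + 2/3 + 0/4 + 3/5 = 34/15
Ideal relevance (sorted desc): [3, 2, 2, 0]
Ideal DCG = 3/2 + 2/3 + 2/4 + 0/5 = 8/3
nDCG = DCG / ideal_DCG = 34/15 / 8/3 = 17/20

17/20


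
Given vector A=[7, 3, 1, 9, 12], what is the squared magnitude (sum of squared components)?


|A|^2 = sum of squared components
A[0]^2 = 7^2 = 49
A[1]^2 = 3^2 = 9
A[2]^2 = 1^2 = 1
A[3]^2 = 9^2 = 81
A[4]^2 = 12^2 = 144
Sum = 49 + 9 + 1 + 81 + 144 = 284

284


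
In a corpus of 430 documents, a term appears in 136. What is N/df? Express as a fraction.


IDF ratio = N / df
= 430 / 136
= 215/68

215/68


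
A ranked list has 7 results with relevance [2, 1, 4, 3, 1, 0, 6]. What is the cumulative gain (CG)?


Cumulative Gain = sum of relevance scores
Position 1: rel=2, running sum=2
Position 2: rel=1, running sum=3
Position 3: rel=4, running sum=7
Position 4: rel=3, running sum=10
Position 5: rel=1, running sum=11
Position 6: rel=0, running sum=11
Position 7: rel=6, running sum=17
CG = 17

17


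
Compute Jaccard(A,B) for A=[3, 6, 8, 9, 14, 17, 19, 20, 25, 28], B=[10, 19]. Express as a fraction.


A intersect B = [19]
|A intersect B| = 1
A union B = [3, 6, 8, 9, 10, 14, 17, 19, 20, 25, 28]
|A union B| = 11
Jaccard = 1/11 = 1/11

1/11


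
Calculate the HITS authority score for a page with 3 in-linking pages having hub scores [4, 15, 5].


Authority = sum of hub scores of in-linkers
In-link 1: hub score = 4
In-link 2: hub score = 15
In-link 3: hub score = 5
Authority = 4 + 15 + 5 = 24

24


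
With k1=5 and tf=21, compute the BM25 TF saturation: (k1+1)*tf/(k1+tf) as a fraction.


BM25 TF component = (k1+1)*tf / (k1+tf)
k1 = 5, tf = 21
Numerator = (5+1)*21 = 126
Denominator = 5 + 21 = 26
= 126/26 = 63/13

63/13


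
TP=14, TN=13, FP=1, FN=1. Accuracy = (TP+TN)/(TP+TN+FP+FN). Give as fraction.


Accuracy = (TP + TN) / (TP + TN + FP + FN)
TP + TN = 14 + 13 = 27
Total = 14 + 13 + 1 + 1 = 29
Accuracy = 27 / 29 = 27/29

27/29


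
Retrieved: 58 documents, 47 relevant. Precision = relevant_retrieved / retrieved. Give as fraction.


Precision = relevant_retrieved / total_retrieved
= 47 / 58
= 47 / (47 + 11)
= 47/58

47/58


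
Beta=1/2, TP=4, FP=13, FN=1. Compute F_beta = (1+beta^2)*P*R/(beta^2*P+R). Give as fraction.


P = TP/(TP+FP) = 4/17 = 4/17
R = TP/(TP+FN) = 4/5 = 4/5
beta^2 = 1/2^2 = 1/4
(1 + beta^2) = 5/4
Numerator = (1+beta^2)*P*R = 4/17
Denominator = beta^2*P + R = 1/17 + 4/5 = 73/85
F_beta = 20/73

20/73


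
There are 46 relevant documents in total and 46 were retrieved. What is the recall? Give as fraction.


Recall = retrieved_relevant / total_relevant
= 46 / 46
= 46 / (46 + 0)
= 1

1


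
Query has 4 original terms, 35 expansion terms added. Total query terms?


Original terms: 4
Expansion terms: 35
Total = 4 + 35 = 39

39


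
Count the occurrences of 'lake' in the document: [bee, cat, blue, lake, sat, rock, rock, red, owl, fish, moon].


Document has 11 words
Scanning for 'lake':
Found at positions: [3]
Count = 1

1


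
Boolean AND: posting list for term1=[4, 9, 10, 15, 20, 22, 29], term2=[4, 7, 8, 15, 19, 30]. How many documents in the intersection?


Boolean AND: find intersection of posting lists
term1 docs: [4, 9, 10, 15, 20, 22, 29]
term2 docs: [4, 7, 8, 15, 19, 30]
Intersection: [4, 15]
|intersection| = 2

2


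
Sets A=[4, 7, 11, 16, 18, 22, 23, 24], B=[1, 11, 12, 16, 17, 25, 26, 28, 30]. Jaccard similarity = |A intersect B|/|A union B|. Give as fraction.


A intersect B = [11, 16]
|A intersect B| = 2
A union B = [1, 4, 7, 11, 12, 16, 17, 18, 22, 23, 24, 25, 26, 28, 30]
|A union B| = 15
Jaccard = 2/15 = 2/15

2/15


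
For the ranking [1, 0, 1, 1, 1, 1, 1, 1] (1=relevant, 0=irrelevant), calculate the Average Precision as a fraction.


Computing P@k for each relevant position:
Position 1: relevant, P@1 = 1/1 = 1
Position 2: not relevant
Position 3: relevant, P@3 = 2/3 = 2/3
Position 4: relevant, P@4 = 3/4 = 3/4
Position 5: relevant, P@5 = 4/5 = 4/5
Position 6: relevant, P@6 = 5/6 = 5/6
Position 7: relevant, P@7 = 6/7 = 6/7
Position 8: relevant, P@8 = 7/8 = 7/8
Sum of P@k = 1 + 2/3 + 3/4 + 4/5 + 5/6 + 6/7 + 7/8 = 1619/280
AP = 1619/280 / 7 = 1619/1960

1619/1960


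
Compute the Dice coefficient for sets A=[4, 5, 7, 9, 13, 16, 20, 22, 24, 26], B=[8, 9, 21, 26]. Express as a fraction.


A intersect B = [9, 26]
|A intersect B| = 2
|A| = 10, |B| = 4
Dice = 2*2 / (10+4)
= 4 / 14 = 2/7

2/7


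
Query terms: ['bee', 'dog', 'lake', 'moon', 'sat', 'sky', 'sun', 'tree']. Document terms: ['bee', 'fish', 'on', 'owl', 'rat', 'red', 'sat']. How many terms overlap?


Query terms: ['bee', 'dog', 'lake', 'moon', 'sat', 'sky', 'sun', 'tree']
Document terms: ['bee', 'fish', 'on', 'owl', 'rat', 'red', 'sat']
Common terms: ['bee', 'sat']
Overlap count = 2

2


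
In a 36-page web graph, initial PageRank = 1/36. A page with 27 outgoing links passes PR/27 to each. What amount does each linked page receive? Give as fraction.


Initial PR = 1/36 = 1/36
Outlinks = 27
Contribution per link = PR / outlinks
= 1/36 / 27
= 1/972

1/972


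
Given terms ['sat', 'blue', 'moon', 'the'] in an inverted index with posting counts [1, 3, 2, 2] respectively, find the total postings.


Summing posting list sizes:
'sat': 1 postings
'blue': 3 postings
'moon': 2 postings
'the': 2 postings
Total = 1 + 3 + 2 + 2 = 8

8


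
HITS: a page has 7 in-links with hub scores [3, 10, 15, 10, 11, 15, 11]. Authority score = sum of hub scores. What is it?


Authority = sum of hub scores of in-linkers
In-link 1: hub score = 3
In-link 2: hub score = 10
In-link 3: hub score = 15
In-link 4: hub score = 10
In-link 5: hub score = 11
In-link 6: hub score = 15
In-link 7: hub score = 11
Authority = 3 + 10 + 15 + 10 + 11 + 15 + 11 = 75

75


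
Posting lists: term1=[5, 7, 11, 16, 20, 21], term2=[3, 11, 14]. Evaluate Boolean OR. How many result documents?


Boolean OR: find union of posting lists
term1 docs: [5, 7, 11, 16, 20, 21]
term2 docs: [3, 11, 14]
Union: [3, 5, 7, 11, 14, 16, 20, 21]
|union| = 8

8


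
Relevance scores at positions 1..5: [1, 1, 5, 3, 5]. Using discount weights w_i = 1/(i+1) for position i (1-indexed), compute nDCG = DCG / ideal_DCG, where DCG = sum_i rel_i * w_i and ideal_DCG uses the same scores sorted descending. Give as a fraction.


Position discount weights w_i = 1/(i+1) for i=1..5:
Weights = [1/2, 1/3, 1/4, 1/5, 1/6]
Actual relevance: [1, 1, 5, 3, 5]
DCG = 1/2 + 1/3 + 5/4 + 3/5 + 5/6 = 211/60
Ideal relevance (sorted desc): [5, 5, 3, 1, 1]
Ideal DCG = 5/2 + 5/3 + 3/4 + 1/5 + 1/6 = 317/60
nDCG = DCG / ideal_DCG = 211/60 / 317/60 = 211/317

211/317


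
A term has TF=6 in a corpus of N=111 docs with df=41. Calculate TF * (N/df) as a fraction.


TF * (N/df)
= 6 * (111/41)
= 6 * 111/41
= 666/41

666/41


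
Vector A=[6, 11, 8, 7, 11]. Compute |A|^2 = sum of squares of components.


|A|^2 = sum of squared components
A[0]^2 = 6^2 = 36
A[1]^2 = 11^2 = 121
A[2]^2 = 8^2 = 64
A[3]^2 = 7^2 = 49
A[4]^2 = 11^2 = 121
Sum = 36 + 121 + 64 + 49 + 121 = 391

391


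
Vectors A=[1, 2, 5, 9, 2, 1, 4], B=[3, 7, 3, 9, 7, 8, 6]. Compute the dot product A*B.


Dot product = sum of element-wise products
A[0]*B[0] = 1*3 = 3
A[1]*B[1] = 2*7 = 14
A[2]*B[2] = 5*3 = 15
A[3]*B[3] = 9*9 = 81
A[4]*B[4] = 2*7 = 14
A[5]*B[5] = 1*8 = 8
A[6]*B[6] = 4*6 = 24
Sum = 3 + 14 + 15 + 81 + 14 + 8 + 24 = 159

159


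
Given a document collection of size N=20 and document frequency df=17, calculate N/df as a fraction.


IDF ratio = N / df
= 20 / 17
= 20/17

20/17


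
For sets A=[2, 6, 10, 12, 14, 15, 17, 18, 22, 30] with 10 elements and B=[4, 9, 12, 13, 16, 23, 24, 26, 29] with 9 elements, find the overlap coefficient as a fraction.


A intersect B = [12]
|A intersect B| = 1
min(|A|, |B|) = min(10, 9) = 9
Overlap = 1 / 9 = 1/9

1/9


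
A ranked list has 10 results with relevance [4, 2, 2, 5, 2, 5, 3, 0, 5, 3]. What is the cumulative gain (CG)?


Cumulative Gain = sum of relevance scores
Position 1: rel=4, running sum=4
Position 2: rel=2, running sum=6
Position 3: rel=2, running sum=8
Position 4: rel=5, running sum=13
Position 5: rel=2, running sum=15
Position 6: rel=5, running sum=20
Position 7: rel=3, running sum=23
Position 8: rel=0, running sum=23
Position 9: rel=5, running sum=28
Position 10: rel=3, running sum=31
CG = 31

31


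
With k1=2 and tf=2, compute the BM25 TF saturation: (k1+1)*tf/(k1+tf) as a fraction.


BM25 TF component = (k1+1)*tf / (k1+tf)
k1 = 2, tf = 2
Numerator = (2+1)*2 = 6
Denominator = 2 + 2 = 4
= 6/4 = 3/2

3/2


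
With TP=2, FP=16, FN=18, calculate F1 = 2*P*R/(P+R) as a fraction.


F1 = 2 * P * R / (P + R)
P = TP/(TP+FP) = 2/18 = 1/9
R = TP/(TP+FN) = 2/20 = 1/10
2 * P * R = 2 * 1/9 * 1/10 = 1/45
P + R = 1/9 + 1/10 = 19/90
F1 = 1/45 / 19/90 = 2/19

2/19


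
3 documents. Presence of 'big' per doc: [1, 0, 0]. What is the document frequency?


Checking each document for 'big':
Doc 1: present
Doc 2: absent
Doc 3: absent
df = sum of presences = 1 + 0 + 0 = 1

1


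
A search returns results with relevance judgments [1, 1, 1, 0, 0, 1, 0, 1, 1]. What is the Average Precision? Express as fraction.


Computing P@k for each relevant position:
Position 1: relevant, P@1 = 1/1 = 1
Position 2: relevant, P@2 = 2/2 = 1
Position 3: relevant, P@3 = 3/3 = 1
Position 4: not relevant
Position 5: not relevant
Position 6: relevant, P@6 = 4/6 = 2/3
Position 7: not relevant
Position 8: relevant, P@8 = 5/8 = 5/8
Position 9: relevant, P@9 = 6/9 = 2/3
Sum of P@k = 1 + 1 + 1 + 2/3 + 5/8 + 2/3 = 119/24
AP = 119/24 / 6 = 119/144

119/144


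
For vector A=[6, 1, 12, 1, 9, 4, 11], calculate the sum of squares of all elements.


|A|^2 = sum of squared components
A[0]^2 = 6^2 = 36
A[1]^2 = 1^2 = 1
A[2]^2 = 12^2 = 144
A[3]^2 = 1^2 = 1
A[4]^2 = 9^2 = 81
A[5]^2 = 4^2 = 16
A[6]^2 = 11^2 = 121
Sum = 36 + 1 + 144 + 1 + 81 + 16 + 121 = 400

400


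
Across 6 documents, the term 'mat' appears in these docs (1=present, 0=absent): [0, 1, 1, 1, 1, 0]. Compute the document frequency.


Checking each document for 'mat':
Doc 1: absent
Doc 2: present
Doc 3: present
Doc 4: present
Doc 5: present
Doc 6: absent
df = sum of presences = 0 + 1 + 1 + 1 + 1 + 0 = 4

4


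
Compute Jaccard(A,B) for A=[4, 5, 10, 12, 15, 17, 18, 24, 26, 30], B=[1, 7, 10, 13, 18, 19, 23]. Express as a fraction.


A intersect B = [10, 18]
|A intersect B| = 2
A union B = [1, 4, 5, 7, 10, 12, 13, 15, 17, 18, 19, 23, 24, 26, 30]
|A union B| = 15
Jaccard = 2/15 = 2/15

2/15


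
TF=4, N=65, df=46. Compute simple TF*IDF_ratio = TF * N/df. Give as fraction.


TF * (N/df)
= 4 * (65/46)
= 4 * 65/46
= 130/23

130/23


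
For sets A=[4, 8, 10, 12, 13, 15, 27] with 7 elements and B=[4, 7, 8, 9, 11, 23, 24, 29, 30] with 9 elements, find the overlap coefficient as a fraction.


A intersect B = [4, 8]
|A intersect B| = 2
min(|A|, |B|) = min(7, 9) = 7
Overlap = 2 / 7 = 2/7

2/7


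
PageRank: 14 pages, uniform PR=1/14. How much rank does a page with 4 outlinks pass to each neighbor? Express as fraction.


Initial PR = 1/14 = 1/14
Outlinks = 4
Contribution per link = PR / outlinks
= 1/14 / 4
= 1/56

1/56


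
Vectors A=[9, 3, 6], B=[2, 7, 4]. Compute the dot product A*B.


Dot product = sum of element-wise products
A[0]*B[0] = 9*2 = 18
A[1]*B[1] = 3*7 = 21
A[2]*B[2] = 6*4 = 24
Sum = 18 + 21 + 24 = 63

63


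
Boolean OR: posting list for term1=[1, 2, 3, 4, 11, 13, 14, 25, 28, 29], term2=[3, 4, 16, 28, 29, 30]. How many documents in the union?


Boolean OR: find union of posting lists
term1 docs: [1, 2, 3, 4, 11, 13, 14, 25, 28, 29]
term2 docs: [3, 4, 16, 28, 29, 30]
Union: [1, 2, 3, 4, 11, 13, 14, 16, 25, 28, 29, 30]
|union| = 12

12


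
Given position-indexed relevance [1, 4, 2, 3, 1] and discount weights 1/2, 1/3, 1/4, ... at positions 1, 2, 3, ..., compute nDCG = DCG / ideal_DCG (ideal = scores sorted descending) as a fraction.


Position discount weights w_i = 1/(i+1) for i=1..5:
Weights = [1/2, 1/3, 1/4, 1/5, 1/6]
Actual relevance: [1, 4, 2, 3, 1]
DCG = 1/2 + 4/3 + 2/4 + 3/5 + 1/6 = 31/10
Ideal relevance (sorted desc): [4, 3, 2, 1, 1]
Ideal DCG = 4/2 + 3/3 + 2/4 + 1/5 + 1/6 = 58/15
nDCG = DCG / ideal_DCG = 31/10 / 58/15 = 93/116

93/116


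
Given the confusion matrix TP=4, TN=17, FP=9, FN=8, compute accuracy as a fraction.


Accuracy = (TP + TN) / (TP + TN + FP + FN)
TP + TN = 4 + 17 = 21
Total = 4 + 17 + 9 + 8 = 38
Accuracy = 21 / 38 = 21/38

21/38


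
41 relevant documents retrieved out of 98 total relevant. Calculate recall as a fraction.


Recall = retrieved_relevant / total_relevant
= 41 / 98
= 41 / (41 + 57)
= 41/98

41/98


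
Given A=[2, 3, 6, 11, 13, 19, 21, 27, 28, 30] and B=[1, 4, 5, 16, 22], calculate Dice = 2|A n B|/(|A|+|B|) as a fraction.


A intersect B = []
|A intersect B| = 0
|A| = 10, |B| = 5
Dice = 2*0 / (10+5)
= 0 / 15 = 0

0


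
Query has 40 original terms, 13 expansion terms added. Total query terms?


Original terms: 40
Expansion terms: 13
Total = 40 + 13 = 53

53


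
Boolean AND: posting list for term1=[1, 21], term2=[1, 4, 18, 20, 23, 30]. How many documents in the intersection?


Boolean AND: find intersection of posting lists
term1 docs: [1, 21]
term2 docs: [1, 4, 18, 20, 23, 30]
Intersection: [1]
|intersection| = 1

1


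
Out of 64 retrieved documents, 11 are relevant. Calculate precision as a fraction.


Precision = relevant_retrieved / total_retrieved
= 11 / 64
= 11 / (11 + 53)
= 11/64

11/64


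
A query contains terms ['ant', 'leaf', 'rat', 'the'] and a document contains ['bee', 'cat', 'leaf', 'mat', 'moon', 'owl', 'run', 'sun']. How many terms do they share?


Query terms: ['ant', 'leaf', 'rat', 'the']
Document terms: ['bee', 'cat', 'leaf', 'mat', 'moon', 'owl', 'run', 'sun']
Common terms: ['leaf']
Overlap count = 1

1


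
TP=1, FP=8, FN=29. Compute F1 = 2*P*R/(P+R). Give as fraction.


F1 = 2 * P * R / (P + R)
P = TP/(TP+FP) = 1/9 = 1/9
R = TP/(TP+FN) = 1/30 = 1/30
2 * P * R = 2 * 1/9 * 1/30 = 1/135
P + R = 1/9 + 1/30 = 13/90
F1 = 1/135 / 13/90 = 2/39

2/39


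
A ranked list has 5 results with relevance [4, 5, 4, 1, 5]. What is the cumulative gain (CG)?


Cumulative Gain = sum of relevance scores
Position 1: rel=4, running sum=4
Position 2: rel=5, running sum=9
Position 3: rel=4, running sum=13
Position 4: rel=1, running sum=14
Position 5: rel=5, running sum=19
CG = 19

19


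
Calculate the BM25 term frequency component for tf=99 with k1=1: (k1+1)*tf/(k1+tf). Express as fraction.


BM25 TF component = (k1+1)*tf / (k1+tf)
k1 = 1, tf = 99
Numerator = (1+1)*99 = 198
Denominator = 1 + 99 = 100
= 198/100 = 99/50

99/50


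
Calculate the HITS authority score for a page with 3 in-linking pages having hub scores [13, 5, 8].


Authority = sum of hub scores of in-linkers
In-link 1: hub score = 13
In-link 2: hub score = 5
In-link 3: hub score = 8
Authority = 13 + 5 + 8 = 26

26


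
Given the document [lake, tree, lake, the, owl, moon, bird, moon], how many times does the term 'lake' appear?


Document has 8 words
Scanning for 'lake':
Found at positions: [0, 2]
Count = 2

2


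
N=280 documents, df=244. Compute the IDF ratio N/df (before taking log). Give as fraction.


IDF ratio = N / df
= 280 / 244
= 70/61

70/61


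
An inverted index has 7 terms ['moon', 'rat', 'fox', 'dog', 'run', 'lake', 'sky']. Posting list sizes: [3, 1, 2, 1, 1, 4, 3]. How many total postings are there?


Summing posting list sizes:
'moon': 3 postings
'rat': 1 postings
'fox': 2 postings
'dog': 1 postings
'run': 1 postings
'lake': 4 postings
'sky': 3 postings
Total = 3 + 1 + 2 + 1 + 1 + 4 + 3 = 15

15


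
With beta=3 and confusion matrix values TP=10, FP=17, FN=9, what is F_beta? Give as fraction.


P = TP/(TP+FP) = 10/27 = 10/27
R = TP/(TP+FN) = 10/19 = 10/19
beta^2 = 3^2 = 9
(1 + beta^2) = 10
Numerator = (1+beta^2)*P*R = 1000/513
Denominator = beta^2*P + R = 10/3 + 10/19 = 220/57
F_beta = 50/99

50/99


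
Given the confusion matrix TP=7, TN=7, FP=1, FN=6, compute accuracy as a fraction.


Accuracy = (TP + TN) / (TP + TN + FP + FN)
TP + TN = 7 + 7 = 14
Total = 7 + 7 + 1 + 6 = 21
Accuracy = 14 / 21 = 2/3

2/3


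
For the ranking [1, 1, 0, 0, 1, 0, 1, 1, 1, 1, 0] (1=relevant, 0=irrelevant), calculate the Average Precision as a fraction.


Computing P@k for each relevant position:
Position 1: relevant, P@1 = 1/1 = 1
Position 2: relevant, P@2 = 2/2 = 1
Position 3: not relevant
Position 4: not relevant
Position 5: relevant, P@5 = 3/5 = 3/5
Position 6: not relevant
Position 7: relevant, P@7 = 4/7 = 4/7
Position 8: relevant, P@8 = 5/8 = 5/8
Position 9: relevant, P@9 = 6/9 = 2/3
Position 10: relevant, P@10 = 7/10 = 7/10
Position 11: not relevant
Sum of P@k = 1 + 1 + 3/5 + 4/7 + 5/8 + 2/3 + 7/10 = 4337/840
AP = 4337/840 / 7 = 4337/5880

4337/5880


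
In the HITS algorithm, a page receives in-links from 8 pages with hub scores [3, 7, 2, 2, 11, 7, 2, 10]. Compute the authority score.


Authority = sum of hub scores of in-linkers
In-link 1: hub score = 3
In-link 2: hub score = 7
In-link 3: hub score = 2
In-link 4: hub score = 2
In-link 5: hub score = 11
In-link 6: hub score = 7
In-link 7: hub score = 2
In-link 8: hub score = 10
Authority = 3 + 7 + 2 + 2 + 11 + 7 + 2 + 10 = 44

44


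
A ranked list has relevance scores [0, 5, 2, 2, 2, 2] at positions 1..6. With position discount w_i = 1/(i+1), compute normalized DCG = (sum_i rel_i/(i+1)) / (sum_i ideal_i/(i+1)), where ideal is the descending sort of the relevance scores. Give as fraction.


Position discount weights w_i = 1/(i+1) for i=1..6:
Weights = [1/2, 1/3, 1/4, 1/5, 1/6, 1/7]
Actual relevance: [0, 5, 2, 2, 2, 2]
DCG = 0/2 + 5/3 + 2/4 + 2/5 + 2/6 + 2/7 = 223/70
Ideal relevance (sorted desc): [5, 2, 2, 2, 2, 0]
Ideal DCG = 5/2 + 2/3 + 2/4 + 2/5 + 2/6 + 0/7 = 22/5
nDCG = DCG / ideal_DCG = 223/70 / 22/5 = 223/308

223/308


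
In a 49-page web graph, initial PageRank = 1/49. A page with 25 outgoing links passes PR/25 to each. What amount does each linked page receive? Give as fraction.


Initial PR = 1/49 = 1/49
Outlinks = 25
Contribution per link = PR / outlinks
= 1/49 / 25
= 1/1225

1/1225


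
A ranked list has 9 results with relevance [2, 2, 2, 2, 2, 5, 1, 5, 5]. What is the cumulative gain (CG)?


Cumulative Gain = sum of relevance scores
Position 1: rel=2, running sum=2
Position 2: rel=2, running sum=4
Position 3: rel=2, running sum=6
Position 4: rel=2, running sum=8
Position 5: rel=2, running sum=10
Position 6: rel=5, running sum=15
Position 7: rel=1, running sum=16
Position 8: rel=5, running sum=21
Position 9: rel=5, running sum=26
CG = 26

26


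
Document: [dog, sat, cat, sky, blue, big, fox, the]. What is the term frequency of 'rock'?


Document has 8 words
Scanning for 'rock':
Term not found in document
Count = 0

0


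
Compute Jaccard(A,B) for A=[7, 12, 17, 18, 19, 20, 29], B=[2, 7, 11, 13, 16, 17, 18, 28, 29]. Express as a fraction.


A intersect B = [7, 17, 18, 29]
|A intersect B| = 4
A union B = [2, 7, 11, 12, 13, 16, 17, 18, 19, 20, 28, 29]
|A union B| = 12
Jaccard = 4/12 = 1/3

1/3


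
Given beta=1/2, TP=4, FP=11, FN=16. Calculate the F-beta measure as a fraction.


P = TP/(TP+FP) = 4/15 = 4/15
R = TP/(TP+FN) = 4/20 = 1/5
beta^2 = 1/2^2 = 1/4
(1 + beta^2) = 5/4
Numerator = (1+beta^2)*P*R = 1/15
Denominator = beta^2*P + R = 1/15 + 1/5 = 4/15
F_beta = 1/4

1/4


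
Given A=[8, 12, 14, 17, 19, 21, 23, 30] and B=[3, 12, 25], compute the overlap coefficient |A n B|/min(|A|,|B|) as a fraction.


A intersect B = [12]
|A intersect B| = 1
min(|A|, |B|) = min(8, 3) = 3
Overlap = 1 / 3 = 1/3

1/3


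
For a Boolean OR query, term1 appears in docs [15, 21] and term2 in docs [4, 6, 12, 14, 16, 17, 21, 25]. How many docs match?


Boolean OR: find union of posting lists
term1 docs: [15, 21]
term2 docs: [4, 6, 12, 14, 16, 17, 21, 25]
Union: [4, 6, 12, 14, 15, 16, 17, 21, 25]
|union| = 9

9


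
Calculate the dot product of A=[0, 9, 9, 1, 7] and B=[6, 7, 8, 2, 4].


Dot product = sum of element-wise products
A[0]*B[0] = 0*6 = 0
A[1]*B[1] = 9*7 = 63
A[2]*B[2] = 9*8 = 72
A[3]*B[3] = 1*2 = 2
A[4]*B[4] = 7*4 = 28
Sum = 0 + 63 + 72 + 2 + 28 = 165

165


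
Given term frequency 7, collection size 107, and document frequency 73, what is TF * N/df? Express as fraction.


TF * (N/df)
= 7 * (107/73)
= 7 * 107/73
= 749/73

749/73


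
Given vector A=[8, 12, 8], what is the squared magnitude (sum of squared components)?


|A|^2 = sum of squared components
A[0]^2 = 8^2 = 64
A[1]^2 = 12^2 = 144
A[2]^2 = 8^2 = 64
Sum = 64 + 144 + 64 = 272

272


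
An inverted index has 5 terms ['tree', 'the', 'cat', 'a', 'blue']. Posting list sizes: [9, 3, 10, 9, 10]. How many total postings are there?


Summing posting list sizes:
'tree': 9 postings
'the': 3 postings
'cat': 10 postings
'a': 9 postings
'blue': 10 postings
Total = 9 + 3 + 10 + 9 + 10 = 41

41


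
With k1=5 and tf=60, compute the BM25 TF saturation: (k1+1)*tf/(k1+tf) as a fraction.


BM25 TF component = (k1+1)*tf / (k1+tf)
k1 = 5, tf = 60
Numerator = (5+1)*60 = 360
Denominator = 5 + 60 = 65
= 360/65 = 72/13

72/13


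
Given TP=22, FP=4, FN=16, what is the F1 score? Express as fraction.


F1 = 2 * P * R / (P + R)
P = TP/(TP+FP) = 22/26 = 11/13
R = TP/(TP+FN) = 22/38 = 11/19
2 * P * R = 2 * 11/13 * 11/19 = 242/247
P + R = 11/13 + 11/19 = 352/247
F1 = 242/247 / 352/247 = 11/16

11/16


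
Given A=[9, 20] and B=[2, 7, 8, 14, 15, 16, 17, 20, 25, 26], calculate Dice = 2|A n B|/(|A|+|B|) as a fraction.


A intersect B = [20]
|A intersect B| = 1
|A| = 2, |B| = 10
Dice = 2*1 / (2+10)
= 2 / 12 = 1/6

1/6


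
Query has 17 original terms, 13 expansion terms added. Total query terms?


Original terms: 17
Expansion terms: 13
Total = 17 + 13 = 30

30


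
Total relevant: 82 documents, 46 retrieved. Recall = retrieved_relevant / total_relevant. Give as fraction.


Recall = retrieved_relevant / total_relevant
= 46 / 82
= 46 / (46 + 36)
= 23/41

23/41


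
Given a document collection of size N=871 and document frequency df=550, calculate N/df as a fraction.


IDF ratio = N / df
= 871 / 550
= 871/550

871/550


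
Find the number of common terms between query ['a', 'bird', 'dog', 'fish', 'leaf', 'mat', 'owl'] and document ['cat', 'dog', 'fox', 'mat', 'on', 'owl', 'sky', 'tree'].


Query terms: ['a', 'bird', 'dog', 'fish', 'leaf', 'mat', 'owl']
Document terms: ['cat', 'dog', 'fox', 'mat', 'on', 'owl', 'sky', 'tree']
Common terms: ['dog', 'mat', 'owl']
Overlap count = 3

3


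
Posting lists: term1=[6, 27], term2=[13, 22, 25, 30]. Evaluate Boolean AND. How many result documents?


Boolean AND: find intersection of posting lists
term1 docs: [6, 27]
term2 docs: [13, 22, 25, 30]
Intersection: []
|intersection| = 0

0


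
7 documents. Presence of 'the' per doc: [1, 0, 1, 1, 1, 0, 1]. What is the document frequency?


Checking each document for 'the':
Doc 1: present
Doc 2: absent
Doc 3: present
Doc 4: present
Doc 5: present
Doc 6: absent
Doc 7: present
df = sum of presences = 1 + 0 + 1 + 1 + 1 + 0 + 1 = 5

5


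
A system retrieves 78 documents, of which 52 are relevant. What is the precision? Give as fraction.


Precision = relevant_retrieved / total_retrieved
= 52 / 78
= 52 / (52 + 26)
= 2/3

2/3


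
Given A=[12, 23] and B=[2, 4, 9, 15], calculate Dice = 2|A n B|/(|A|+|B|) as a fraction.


A intersect B = []
|A intersect B| = 0
|A| = 2, |B| = 4
Dice = 2*0 / (2+4)
= 0 / 6 = 0

0


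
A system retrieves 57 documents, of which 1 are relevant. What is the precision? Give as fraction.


Precision = relevant_retrieved / total_retrieved
= 1 / 57
= 1 / (1 + 56)
= 1/57

1/57


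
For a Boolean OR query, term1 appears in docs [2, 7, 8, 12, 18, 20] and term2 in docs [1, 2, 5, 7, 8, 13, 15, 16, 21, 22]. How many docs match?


Boolean OR: find union of posting lists
term1 docs: [2, 7, 8, 12, 18, 20]
term2 docs: [1, 2, 5, 7, 8, 13, 15, 16, 21, 22]
Union: [1, 2, 5, 7, 8, 12, 13, 15, 16, 18, 20, 21, 22]
|union| = 13

13


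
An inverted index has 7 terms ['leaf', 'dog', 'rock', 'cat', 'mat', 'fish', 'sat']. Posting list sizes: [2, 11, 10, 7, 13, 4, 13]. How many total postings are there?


Summing posting list sizes:
'leaf': 2 postings
'dog': 11 postings
'rock': 10 postings
'cat': 7 postings
'mat': 13 postings
'fish': 4 postings
'sat': 13 postings
Total = 2 + 11 + 10 + 7 + 13 + 4 + 13 = 60

60


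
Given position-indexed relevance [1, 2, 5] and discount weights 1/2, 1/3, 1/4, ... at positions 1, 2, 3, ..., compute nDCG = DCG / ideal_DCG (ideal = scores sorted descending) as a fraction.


Position discount weights w_i = 1/(i+1) for i=1..3:
Weights = [1/2, 1/3, 1/4]
Actual relevance: [1, 2, 5]
DCG = 1/2 + 2/3 + 5/4 = 29/12
Ideal relevance (sorted desc): [5, 2, 1]
Ideal DCG = 5/2 + 2/3 + 1/4 = 41/12
nDCG = DCG / ideal_DCG = 29/12 / 41/12 = 29/41

29/41


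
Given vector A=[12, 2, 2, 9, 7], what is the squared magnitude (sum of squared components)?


|A|^2 = sum of squared components
A[0]^2 = 12^2 = 144
A[1]^2 = 2^2 = 4
A[2]^2 = 2^2 = 4
A[3]^2 = 9^2 = 81
A[4]^2 = 7^2 = 49
Sum = 144 + 4 + 4 + 81 + 49 = 282

282


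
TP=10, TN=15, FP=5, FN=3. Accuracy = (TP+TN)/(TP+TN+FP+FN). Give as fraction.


Accuracy = (TP + TN) / (TP + TN + FP + FN)
TP + TN = 10 + 15 = 25
Total = 10 + 15 + 5 + 3 = 33
Accuracy = 25 / 33 = 25/33

25/33


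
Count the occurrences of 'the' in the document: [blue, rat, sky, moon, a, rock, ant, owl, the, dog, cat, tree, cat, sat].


Document has 14 words
Scanning for 'the':
Found at positions: [8]
Count = 1

1


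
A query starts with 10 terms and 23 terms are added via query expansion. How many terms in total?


Original terms: 10
Expansion terms: 23
Total = 10 + 23 = 33

33


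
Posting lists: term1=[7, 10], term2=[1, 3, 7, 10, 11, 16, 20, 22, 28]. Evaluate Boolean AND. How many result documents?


Boolean AND: find intersection of posting lists
term1 docs: [7, 10]
term2 docs: [1, 3, 7, 10, 11, 16, 20, 22, 28]
Intersection: [7, 10]
|intersection| = 2

2


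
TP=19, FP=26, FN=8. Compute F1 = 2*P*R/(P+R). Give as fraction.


F1 = 2 * P * R / (P + R)
P = TP/(TP+FP) = 19/45 = 19/45
R = TP/(TP+FN) = 19/27 = 19/27
2 * P * R = 2 * 19/45 * 19/27 = 722/1215
P + R = 19/45 + 19/27 = 152/135
F1 = 722/1215 / 152/135 = 19/36

19/36
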